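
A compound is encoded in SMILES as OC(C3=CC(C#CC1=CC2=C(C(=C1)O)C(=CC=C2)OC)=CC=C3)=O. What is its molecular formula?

Heavy atoms from the SMILES: 20 C, 4 O.
Implicit hydrogens by atom environment:
  9 × C (aromatic): 1 H each → 9
  7 × C (aromatic): no H
  3 × C: no H
  2 × O: 1 H each → 2
  2 × O: no H
  1 × C: 3 H
  Total hydrogens = 14.
Molecular formula: C20H14O4

C20H14O4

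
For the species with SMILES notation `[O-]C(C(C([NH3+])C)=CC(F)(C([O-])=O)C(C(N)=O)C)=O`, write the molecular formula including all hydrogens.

Heavy atoms from the SMILES: 10 C, 1 F, 2 N, 5 O.
Implicit hydrogens by atom environment:
  5 × C: no H
  3 × C: 1 H each → 3
  3 × O: no H
  2 × C: 3 H each → 6
  2 × O (charge -1): no H
  1 × F: no H
  1 × N (charge +1): 3 H
  1 × N: 2 H
  Total hydrogens = 14.
Net charge -1.
Molecular formula: C10H14FN2O5-

C10H14FN2O5-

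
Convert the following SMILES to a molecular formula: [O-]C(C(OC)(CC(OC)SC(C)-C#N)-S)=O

Heavy atoms from the SMILES: 9 C, 1 N, 4 O, 2 S.
Implicit hydrogens by atom environment:
  3 × C: 3 H each → 9
  3 × C: no H
  3 × O: no H
  2 × C: 1 H each → 2
  1 × C: 2 H
  1 × N: no H
  1 × O (charge -1): no H
  1 × S: 1 H
  1 × S: no H
  Total hydrogens = 14.
Net charge -1.
Molecular formula: C9H14NO4S2-

C9H14NO4S2-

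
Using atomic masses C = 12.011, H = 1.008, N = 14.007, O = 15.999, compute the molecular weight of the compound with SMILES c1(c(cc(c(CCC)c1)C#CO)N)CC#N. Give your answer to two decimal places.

214.27

Molecular formula: C13H14N2O.
M = 13×12.011 + 14×1.008 + 2×14.007 + 1×15.999 = 214.27 g/mol.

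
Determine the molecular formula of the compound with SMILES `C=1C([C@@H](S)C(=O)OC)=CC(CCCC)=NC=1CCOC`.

Heavy atoms from the SMILES: 15 C, 1 N, 3 O, 1 S.
Implicit hydrogens by atom environment:
  5 × C: 2 H each → 10
  3 × C: 3 H each → 9
  3 × C (aromatic): no H
  3 × O: no H
  2 × C (aromatic): 1 H each → 2
  1 × C: 1 H
  1 × C: no H
  1 × N (aromatic): no H
  1 × S: 1 H
  Total hydrogens = 23.
Molecular formula: C15H23NO3S

C15H23NO3S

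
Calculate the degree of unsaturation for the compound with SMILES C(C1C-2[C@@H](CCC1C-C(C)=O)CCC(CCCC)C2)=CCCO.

Molecular formula from the SMILES: C21H36O2.
DoU = (2C + 2 + N − H − X)/2 = (2·21 + 2 + 0 − 36 − 0)/2 = 8/2 = 4.
(Structurally: 2 ring(s) + 2 π bond(s) = 4.)

4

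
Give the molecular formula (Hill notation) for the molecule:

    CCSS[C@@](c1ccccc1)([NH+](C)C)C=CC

C14H22NS2+

Heavy atoms from the SMILES: 14 C, 1 N, 2 S.
Implicit hydrogens by atom environment:
  5 × C (aromatic): 1 H each → 5
  4 × C: 3 H each → 12
  2 × C: 1 H each → 2
  2 × S: no H
  1 × C: 2 H
  1 × C: no H
  1 × C (aromatic): no H
  1 × N (charge +1): 1 H
  Total hydrogens = 22.
Net charge +1.
Molecular formula: C14H22NS2+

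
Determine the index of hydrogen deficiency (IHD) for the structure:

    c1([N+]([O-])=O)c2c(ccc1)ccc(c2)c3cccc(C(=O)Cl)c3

Molecular formula from the SMILES: C17H10ClNO3.
DoU = (2C + 2 + N − H − X)/2 = (2·17 + 2 + 1 − 10 − 1)/2 = 26/2 = 13.
(Structurally: 3 ring(s) + 10 π bond(s) = 13.)

13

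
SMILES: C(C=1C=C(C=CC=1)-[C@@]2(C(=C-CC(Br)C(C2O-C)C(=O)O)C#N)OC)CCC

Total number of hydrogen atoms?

26

Hydrogens are implicit in SMILES; fill each atom to its normal valence:
  4 × C: 2 H each → 8
  4 × C: 1 H each → 4
  4 × C (aromatic): 1 H each → 4
  4 × C: no H
  3 × C: 3 H each → 9
  3 × O: no H
  2 × C (aromatic): no H
  1 × Br: no H
  1 × N: no H
  1 × O: 1 H
  Total hydrogens = 26.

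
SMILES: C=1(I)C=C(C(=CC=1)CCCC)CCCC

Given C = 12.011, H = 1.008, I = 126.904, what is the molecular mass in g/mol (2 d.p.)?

Molecular formula: C14H21I.
M = 14×12.011 + 21×1.008 + 1×126.904 = 316.23 g/mol.

316.23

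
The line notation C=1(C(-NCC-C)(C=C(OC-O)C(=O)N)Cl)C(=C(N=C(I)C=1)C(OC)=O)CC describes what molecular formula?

C17H23ClIN3O5

Heavy atoms from the SMILES: 17 C, 1 Cl, 1 I, 3 N, 5 O.
Implicit hydrogens by atom environment:
  4 × C: 2 H each → 8
  4 × C (aromatic): no H
  4 × C: no H
  4 × O: no H
  3 × C: 3 H each → 9
  1 × C (aromatic): 1 H
  1 × C: 1 H
  1 × Cl: no H
  1 × I: no H
  1 × N: 2 H
  1 × N: 1 H
  1 × N (aromatic): no H
  1 × O: 1 H
  Total hydrogens = 23.
Molecular formula: C17H23ClIN3O5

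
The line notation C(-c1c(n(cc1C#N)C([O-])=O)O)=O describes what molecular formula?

C7H3N2O4-

Heavy atoms from the SMILES: 7 C, 2 N, 4 O.
Implicit hydrogens by atom environment:
  3 × C (aromatic): no H
  2 × C: no H
  2 × O: no H
  1 × C (aromatic): 1 H
  1 × C: 1 H
  1 × N (aromatic): no H
  1 × N: no H
  1 × O: 1 H
  1 × O (charge -1): no H
  Total hydrogens = 3.
Net charge -1.
Molecular formula: C7H3N2O4-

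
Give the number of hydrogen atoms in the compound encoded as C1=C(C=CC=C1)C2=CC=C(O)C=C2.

Hydrogens are implicit in SMILES; fill each atom to its normal valence:
  9 × C (aromatic): 1 H each → 9
  3 × C (aromatic): no H
  1 × O: 1 H
  Total hydrogens = 10.

10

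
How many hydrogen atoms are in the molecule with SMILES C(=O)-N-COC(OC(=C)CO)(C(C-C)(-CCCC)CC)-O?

29

Hydrogens are implicit in SMILES; fill each atom to its normal valence:
  8 × C: 2 H each → 16
  3 × C: 3 H each → 9
  3 × C: no H
  3 × O: no H
  2 × O: 1 H each → 2
  1 × C: 1 H
  1 × N: 1 H
  Total hydrogens = 29.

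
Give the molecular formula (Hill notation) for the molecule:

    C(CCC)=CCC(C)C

Heavy atoms from the SMILES: 9 C.
Implicit hydrogens by atom environment:
  3 × C: 3 H each → 9
  3 × C: 2 H each → 6
  3 × C: 1 H each → 3
  Total hydrogens = 18.
Molecular formula: C9H18

C9H18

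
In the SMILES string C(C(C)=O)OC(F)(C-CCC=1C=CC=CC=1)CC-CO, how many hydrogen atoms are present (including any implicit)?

23

Hydrogens are implicit in SMILES; fill each atom to its normal valence:
  7 × C: 2 H each → 14
  5 × C (aromatic): 1 H each → 5
  2 × C: no H
  2 × O: no H
  1 × C: 3 H
  1 × C (aromatic): no H
  1 × F: no H
  1 × O: 1 H
  Total hydrogens = 23.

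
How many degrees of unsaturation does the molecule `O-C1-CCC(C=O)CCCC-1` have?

2

Molecular formula from the SMILES: C9H16O2.
DoU = (2C + 2 + N − H − X)/2 = (2·9 + 2 + 0 − 16 − 0)/2 = 4/2 = 2.
(Structurally: 1 ring(s) + 1 π bond(s) = 2.)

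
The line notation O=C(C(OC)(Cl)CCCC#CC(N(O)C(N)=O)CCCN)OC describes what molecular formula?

C14H24ClN3O5

Heavy atoms from the SMILES: 14 C, 1 Cl, 3 N, 5 O.
Implicit hydrogens by atom environment:
  6 × C: 2 H each → 12
  5 × C: no H
  4 × O: no H
  2 × C: 3 H each → 6
  2 × N: 2 H each → 4
  1 × C: 1 H
  1 × Cl: no H
  1 × N: no H
  1 × O: 1 H
  Total hydrogens = 24.
Molecular formula: C14H24ClN3O5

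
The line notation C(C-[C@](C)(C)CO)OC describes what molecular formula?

Heavy atoms from the SMILES: 7 C, 2 O.
Implicit hydrogens by atom environment:
  3 × C: 3 H each → 9
  3 × C: 2 H each → 6
  1 × C: no H
  1 × O: 1 H
  1 × O: no H
  Total hydrogens = 16.
Molecular formula: C7H16O2

C7H16O2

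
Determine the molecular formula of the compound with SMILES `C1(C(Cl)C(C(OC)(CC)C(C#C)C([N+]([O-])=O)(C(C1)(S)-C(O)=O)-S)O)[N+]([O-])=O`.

C14H19ClN2O8S2

Heavy atoms from the SMILES: 14 C, 1 Cl, 2 N, 8 O, 2 S.
Implicit hydrogens by atom environment:
  5 × C: 1 H each → 5
  5 × C: no H
  4 × O: no H
  2 × C: 3 H each → 6
  2 × C: 2 H each → 4
  2 × N (charge +1): no H
  2 × O: 1 H each → 2
  2 × O (charge -1): no H
  2 × S: 1 H each → 2
  1 × Cl: no H
  Total hydrogens = 19.
Molecular formula: C14H19ClN2O8S2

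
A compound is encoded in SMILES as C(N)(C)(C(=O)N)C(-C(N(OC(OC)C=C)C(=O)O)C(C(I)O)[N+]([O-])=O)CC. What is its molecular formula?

Heavy atoms from the SMILES: 14 C, 1 I, 4 N, 8 O.
Implicit hydrogens by atom environment:
  6 × C: 1 H each → 6
  5 × O: no H
  3 × C: 3 H each → 9
  3 × C: no H
  2 × C: 2 H each → 4
  2 × N: 2 H each → 4
  2 × O: 1 H each → 2
  1 × I: no H
  1 × N: no H
  1 × N (charge +1): no H
  1 × O (charge -1): no H
  Total hydrogens = 25.
Molecular formula: C14H25IN4O8

C14H25IN4O8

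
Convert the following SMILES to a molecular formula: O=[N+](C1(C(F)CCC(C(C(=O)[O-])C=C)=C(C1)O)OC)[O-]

C12H15FNO6-

Heavy atoms from the SMILES: 12 C, 1 F, 1 N, 6 O.
Implicit hydrogens by atom environment:
  4 × C: 2 H each → 8
  4 × C: no H
  3 × C: 1 H each → 3
  3 × O: no H
  2 × O (charge -1): no H
  1 × C: 3 H
  1 × F: no H
  1 × N (charge +1): no H
  1 × O: 1 H
  Total hydrogens = 15.
Net charge -1.
Molecular formula: C12H15FNO6-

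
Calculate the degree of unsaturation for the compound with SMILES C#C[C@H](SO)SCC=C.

3

Molecular formula from the SMILES: C6H8OS2.
DoU = (2C + 2 + N − H − X)/2 = (2·6 + 2 + 0 − 8 − 0)/2 = 6/2 = 3.
(Structurally: 0 ring(s) + 3 π bond(s) = 3.)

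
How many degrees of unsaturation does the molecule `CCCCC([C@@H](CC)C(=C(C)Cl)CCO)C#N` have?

Molecular formula from the SMILES: C14H24ClNO.
DoU = (2C + 2 + N − H − X)/2 = (2·14 + 2 + 1 − 24 − 1)/2 = 6/2 = 3.
(Structurally: 0 ring(s) + 3 π bond(s) = 3.)

3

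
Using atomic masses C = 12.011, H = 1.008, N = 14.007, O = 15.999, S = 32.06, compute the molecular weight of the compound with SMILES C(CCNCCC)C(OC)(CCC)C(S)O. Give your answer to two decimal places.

249.41

Molecular formula: C12H27NO2S.
M = 12×12.011 + 27×1.008 + 1×14.007 + 2×15.999 + 1×32.06 = 249.41 g/mol.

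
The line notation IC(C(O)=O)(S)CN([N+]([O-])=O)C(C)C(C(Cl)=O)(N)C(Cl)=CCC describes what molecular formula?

C11H16Cl2IN3O5S

Heavy atoms from the SMILES: 11 C, 2 Cl, 1 I, 3 N, 5 O, 1 S.
Implicit hydrogens by atom environment:
  5 × C: no H
  3 × O: no H
  2 × C: 3 H each → 6
  2 × C: 2 H each → 4
  2 × C: 1 H each → 2
  2 × Cl: no H
  1 × I: no H
  1 × N: 2 H
  1 × N: no H
  1 × N (charge +1): no H
  1 × O: 1 H
  1 × O (charge -1): no H
  1 × S: 1 H
  Total hydrogens = 16.
Molecular formula: C11H16Cl2IN3O5S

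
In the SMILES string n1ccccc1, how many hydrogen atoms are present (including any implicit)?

Hydrogens are implicit in SMILES; fill each atom to its normal valence:
  5 × C (aromatic): 1 H each → 5
  1 × N (aromatic): no H
  Total hydrogens = 5.

5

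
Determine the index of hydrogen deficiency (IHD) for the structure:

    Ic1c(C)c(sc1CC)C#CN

5

Molecular formula from the SMILES: C9H10INS.
DoU = (2C + 2 + N − H − X)/2 = (2·9 + 2 + 1 − 10 − 1)/2 = 10/2 = 5.
(Structurally: 1 ring(s) + 4 π bond(s) = 5.)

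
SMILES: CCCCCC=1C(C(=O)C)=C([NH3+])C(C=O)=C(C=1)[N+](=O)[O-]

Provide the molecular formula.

Heavy atoms from the SMILES: 14 C, 2 N, 4 O.
Implicit hydrogens by atom environment:
  5 × C (aromatic): no H
  4 × C: 2 H each → 8
  3 × O: no H
  2 × C: 3 H each → 6
  1 × C (aromatic): 1 H
  1 × C: 1 H
  1 × C: no H
  1 × N (charge +1): 3 H
  1 × N (charge +1): no H
  1 × O (charge -1): no H
  Total hydrogens = 19.
Net charge +1.
Molecular formula: C14H19N2O4+

C14H19N2O4+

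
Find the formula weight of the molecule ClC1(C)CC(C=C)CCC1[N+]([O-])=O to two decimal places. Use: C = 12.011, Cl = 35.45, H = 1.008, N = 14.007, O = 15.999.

203.67

Molecular formula: C9H14ClNO2.
M = 9×12.011 + 1×35.45 + 14×1.008 + 1×14.007 + 2×15.999 = 203.67 g/mol.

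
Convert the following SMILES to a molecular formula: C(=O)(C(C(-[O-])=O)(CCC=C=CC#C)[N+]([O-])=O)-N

C10H9N2O5-

Heavy atoms from the SMILES: 10 C, 2 N, 5 O.
Implicit hydrogens by atom environment:
  5 × C: no H
  3 × C: 1 H each → 3
  3 × O: no H
  2 × C: 2 H each → 4
  2 × O (charge -1): no H
  1 × N: 2 H
  1 × N (charge +1): no H
  Total hydrogens = 9.
Net charge -1.
Molecular formula: C10H9N2O5-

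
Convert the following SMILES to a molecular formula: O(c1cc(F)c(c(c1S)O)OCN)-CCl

C8H9ClFNO3S

Heavy atoms from the SMILES: 8 C, 1 Cl, 1 F, 1 N, 3 O, 1 S.
Implicit hydrogens by atom environment:
  5 × C (aromatic): no H
  2 × C: 2 H each → 4
  2 × O: no H
  1 × C (aromatic): 1 H
  1 × Cl: no H
  1 × F: no H
  1 × N: 2 H
  1 × O: 1 H
  1 × S: 1 H
  Total hydrogens = 9.
Molecular formula: C8H9ClFNO3S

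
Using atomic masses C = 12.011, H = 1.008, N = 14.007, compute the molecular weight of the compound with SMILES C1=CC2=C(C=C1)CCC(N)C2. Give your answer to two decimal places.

Molecular formula: C10H13N.
M = 10×12.011 + 13×1.008 + 1×14.007 = 147.22 g/mol.

147.22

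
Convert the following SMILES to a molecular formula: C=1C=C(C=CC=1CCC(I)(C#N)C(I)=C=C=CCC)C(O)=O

C17H15I2NO2

Heavy atoms from the SMILES: 17 C, 2 I, 1 N, 2 O.
Implicit hydrogens by atom environment:
  6 × C: no H
  4 × C (aromatic): 1 H each → 4
  3 × C: 2 H each → 6
  2 × C (aromatic): no H
  2 × I: no H
  1 × C: 3 H
  1 × C: 1 H
  1 × N: no H
  1 × O: 1 H
  1 × O: no H
  Total hydrogens = 15.
Molecular formula: C17H15I2NO2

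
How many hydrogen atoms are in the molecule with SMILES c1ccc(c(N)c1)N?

Hydrogens are implicit in SMILES; fill each atom to its normal valence:
  4 × C (aromatic): 1 H each → 4
  2 × C (aromatic): no H
  2 × N: 2 H each → 4
  Total hydrogens = 8.

8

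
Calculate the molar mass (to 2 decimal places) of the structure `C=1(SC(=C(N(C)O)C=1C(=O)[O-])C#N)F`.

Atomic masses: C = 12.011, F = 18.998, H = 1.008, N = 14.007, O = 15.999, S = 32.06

215.18

Molecular formula: C7H4FN2O3S-.
M = 7×12.011 + 1×18.998 + 4×1.008 + 2×14.007 + 3×15.999 + 1×32.06 = 215.18 g/mol.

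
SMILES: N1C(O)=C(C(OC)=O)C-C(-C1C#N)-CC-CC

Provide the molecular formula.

Heavy atoms from the SMILES: 12 C, 2 N, 3 O.
Implicit hydrogens by atom environment:
  4 × C: 2 H each → 8
  4 × C: no H
  2 × C: 3 H each → 6
  2 × C: 1 H each → 2
  2 × O: no H
  1 × N: 1 H
  1 × N: no H
  1 × O: 1 H
  Total hydrogens = 18.
Molecular formula: C12H18N2O3

C12H18N2O3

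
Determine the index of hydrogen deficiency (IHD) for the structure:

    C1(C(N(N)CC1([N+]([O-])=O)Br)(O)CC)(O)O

Molecular formula from the SMILES: C6H12BrN3O5.
DoU = (2C + 2 + N − H − X)/2 = (2·6 + 2 + 3 − 12 − 1)/2 = 4/2 = 2.
(Structurally: 1 ring(s) + 1 π bond(s) = 2.)

2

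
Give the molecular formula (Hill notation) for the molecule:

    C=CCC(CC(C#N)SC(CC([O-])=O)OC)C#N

Heavy atoms from the SMILES: 12 C, 2 N, 3 O, 1 S.
Implicit hydrogens by atom environment:
  4 × C: 2 H each → 8
  4 × C: 1 H each → 4
  3 × C: no H
  2 × N: no H
  2 × O: no H
  1 × C: 3 H
  1 × O (charge -1): no H
  1 × S: no H
  Total hydrogens = 15.
Net charge -1.
Molecular formula: C12H15N2O3S-

C12H15N2O3S-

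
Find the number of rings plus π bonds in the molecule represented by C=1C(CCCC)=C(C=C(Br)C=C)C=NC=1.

Molecular formula from the SMILES: C13H16BrN.
DoU = (2C + 2 + N − H − X)/2 = (2·13 + 2 + 1 − 16 − 1)/2 = 12/2 = 6.
(Structurally: 1 ring(s) + 5 π bond(s) = 6.)

6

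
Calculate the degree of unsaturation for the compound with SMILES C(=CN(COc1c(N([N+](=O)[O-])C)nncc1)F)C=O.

7

Molecular formula from the SMILES: C9H10FN5O4.
DoU = (2C + 2 + N − H − X)/2 = (2·9 + 2 + 5 − 10 − 1)/2 = 14/2 = 7.
(Structurally: 1 ring(s) + 6 π bond(s) = 7.)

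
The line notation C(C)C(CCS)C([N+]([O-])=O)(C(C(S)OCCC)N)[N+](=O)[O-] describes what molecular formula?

Heavy atoms from the SMILES: 11 C, 3 N, 5 O, 2 S.
Implicit hydrogens by atom environment:
  5 × C: 2 H each → 10
  3 × C: 1 H each → 3
  3 × O: no H
  2 × C: 3 H each → 6
  2 × N (charge +1): no H
  2 × O (charge -1): no H
  2 × S: 1 H each → 2
  1 × C: no H
  1 × N: 2 H
  Total hydrogens = 23.
Molecular formula: C11H23N3O5S2

C11H23N3O5S2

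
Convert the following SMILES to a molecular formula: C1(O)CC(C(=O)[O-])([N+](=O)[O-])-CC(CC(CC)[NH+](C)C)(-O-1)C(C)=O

C14H24N2O7

Heavy atoms from the SMILES: 14 C, 2 N, 7 O.
Implicit hydrogens by atom environment:
  4 × C: 3 H each → 12
  4 × C: 2 H each → 8
  4 × C: no H
  4 × O: no H
  2 × C: 1 H each → 2
  2 × O (charge -1): no H
  1 × N (charge +1): 1 H
  1 × N (charge +1): no H
  1 × O: 1 H
  Total hydrogens = 24.
Molecular formula: C14H24N2O7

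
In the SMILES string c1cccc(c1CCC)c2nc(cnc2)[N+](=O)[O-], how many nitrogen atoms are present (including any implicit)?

The symbol for nitrogen appears 3 times in the SMILES.

3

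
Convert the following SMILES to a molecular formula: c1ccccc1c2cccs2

Heavy atoms from the SMILES: 10 C, 1 S.
Implicit hydrogens by atom environment:
  8 × C (aromatic): 1 H each → 8
  2 × C (aromatic): no H
  1 × S (aromatic): no H
  Total hydrogens = 8.
Molecular formula: C10H8S

C10H8S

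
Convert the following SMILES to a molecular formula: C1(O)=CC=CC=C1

C6H6O

Heavy atoms from the SMILES: 6 C, 1 O.
Implicit hydrogens by atom environment:
  5 × C (aromatic): 1 H each → 5
  1 × C (aromatic): no H
  1 × O: 1 H
  Total hydrogens = 6.
Molecular formula: C6H6O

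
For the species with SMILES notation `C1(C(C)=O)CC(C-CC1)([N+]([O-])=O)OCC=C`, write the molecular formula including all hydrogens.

C11H17NO4

Heavy atoms from the SMILES: 11 C, 1 N, 4 O.
Implicit hydrogens by atom environment:
  6 × C: 2 H each → 12
  3 × O: no H
  2 × C: 1 H each → 2
  2 × C: no H
  1 × C: 3 H
  1 × N (charge +1): no H
  1 × O (charge -1): no H
  Total hydrogens = 17.
Molecular formula: C11H17NO4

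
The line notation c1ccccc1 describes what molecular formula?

C6H6

Heavy atoms from the SMILES: 6 C.
Implicit hydrogens by atom environment:
  6 × C (aromatic): 1 H each → 6
  Total hydrogens = 6.
Molecular formula: C6H6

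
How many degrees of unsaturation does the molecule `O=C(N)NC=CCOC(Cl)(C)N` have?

2

Molecular formula from the SMILES: C6H12ClN3O2.
DoU = (2C + 2 + N − H − X)/2 = (2·6 + 2 + 3 − 12 − 1)/2 = 4/2 = 2.
(Structurally: 0 ring(s) + 2 π bond(s) = 2.)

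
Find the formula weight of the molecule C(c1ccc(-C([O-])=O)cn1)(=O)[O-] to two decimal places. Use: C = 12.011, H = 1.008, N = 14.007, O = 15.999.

165.10

Molecular formula: [C7H3NO4]2-.
M = 7×12.011 + 3×1.008 + 1×14.007 + 4×15.999 = 165.10 g/mol.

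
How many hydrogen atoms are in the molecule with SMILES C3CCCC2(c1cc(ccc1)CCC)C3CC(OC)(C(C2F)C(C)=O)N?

32

Hydrogens are implicit in SMILES; fill each atom to its normal valence:
  7 × C: 2 H each → 14
  4 × C (aromatic): 1 H each → 4
  3 × C: 3 H each → 9
  3 × C: 1 H each → 3
  3 × C: no H
  2 × C (aromatic): no H
  2 × O: no H
  1 × F: no H
  1 × N: 2 H
  Total hydrogens = 32.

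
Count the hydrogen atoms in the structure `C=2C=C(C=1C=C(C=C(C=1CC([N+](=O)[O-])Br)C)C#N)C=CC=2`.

13

Hydrogens are implicit in SMILES; fill each atom to its normal valence:
  7 × C (aromatic): 1 H each → 7
  5 × C (aromatic): no H
  1 × Br: no H
  1 × C: 3 H
  1 × C: 2 H
  1 × C: 1 H
  1 × C: no H
  1 × N: no H
  1 × N (charge +1): no H
  1 × O: no H
  1 × O (charge -1): no H
  Total hydrogens = 13.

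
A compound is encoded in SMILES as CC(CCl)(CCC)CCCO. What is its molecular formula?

Heavy atoms from the SMILES: 9 C, 1 Cl, 1 O.
Implicit hydrogens by atom environment:
  6 × C: 2 H each → 12
  2 × C: 3 H each → 6
  1 × C: no H
  1 × Cl: no H
  1 × O: 1 H
  Total hydrogens = 19.
Molecular formula: C9H19ClO

C9H19ClO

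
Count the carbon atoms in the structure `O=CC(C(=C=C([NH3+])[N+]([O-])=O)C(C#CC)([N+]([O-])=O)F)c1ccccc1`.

15

The symbol for carbon appears 15 times in the SMILES. Lowercase c denotes aromatic carbon and counts toward C.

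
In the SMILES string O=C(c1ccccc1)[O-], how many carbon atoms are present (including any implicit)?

The symbol for carbon appears 7 times in the SMILES. Lowercase c denotes aromatic carbon and counts toward C.

7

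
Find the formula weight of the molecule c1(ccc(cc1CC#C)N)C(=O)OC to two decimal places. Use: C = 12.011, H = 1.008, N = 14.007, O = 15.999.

Molecular formula: C11H11NO2.
M = 11×12.011 + 11×1.008 + 1×14.007 + 2×15.999 = 189.21 g/mol.

189.21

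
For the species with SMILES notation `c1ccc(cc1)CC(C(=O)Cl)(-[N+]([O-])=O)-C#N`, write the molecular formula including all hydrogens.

Heavy atoms from the SMILES: 10 C, 1 Cl, 2 N, 3 O.
Implicit hydrogens by atom environment:
  5 × C (aromatic): 1 H each → 5
  3 × C: no H
  2 × O: no H
  1 × C: 2 H
  1 × C (aromatic): no H
  1 × Cl: no H
  1 × N (charge +1): no H
  1 × N: no H
  1 × O (charge -1): no H
  Total hydrogens = 7.
Molecular formula: C10H7ClN2O3

C10H7ClN2O3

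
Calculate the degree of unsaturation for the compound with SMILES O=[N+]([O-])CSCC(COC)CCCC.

Molecular formula from the SMILES: C9H19NO3S.
DoU = (2C + 2 + N − H − X)/2 = (2·9 + 2 + 1 − 19 − 0)/2 = 2/2 = 1.
(Structurally: 0 ring(s) + 1 π bond(s) = 1.)

1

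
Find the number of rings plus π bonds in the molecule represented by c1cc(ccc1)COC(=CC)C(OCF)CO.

Molecular formula from the SMILES: C13H17FO3.
DoU = (2C + 2 + N − H − X)/2 = (2·13 + 2 + 0 − 17 − 1)/2 = 10/2 = 5.
(Structurally: 1 ring(s) + 4 π bond(s) = 5.)

5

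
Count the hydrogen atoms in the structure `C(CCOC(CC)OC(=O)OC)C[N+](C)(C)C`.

Hydrogens are implicit in SMILES; fill each atom to its normal valence:
  5 × C: 3 H each → 15
  5 × C: 2 H each → 10
  4 × O: no H
  1 × C: 1 H
  1 × C: no H
  1 × N (charge +1): no H
  Total hydrogens = 26.

26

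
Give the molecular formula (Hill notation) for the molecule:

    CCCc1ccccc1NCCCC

Heavy atoms from the SMILES: 13 C, 1 N.
Implicit hydrogens by atom environment:
  5 × C: 2 H each → 10
  4 × C (aromatic): 1 H each → 4
  2 × C: 3 H each → 6
  2 × C (aromatic): no H
  1 × N: 1 H
  Total hydrogens = 21.
Molecular formula: C13H21N

C13H21N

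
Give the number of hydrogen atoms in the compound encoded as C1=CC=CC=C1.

Hydrogens are implicit in SMILES; fill each atom to its normal valence:
  6 × C (aromatic): 1 H each → 6
  Total hydrogens = 6.

6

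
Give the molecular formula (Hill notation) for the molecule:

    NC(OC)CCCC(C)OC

C8H19NO2

Heavy atoms from the SMILES: 8 C, 1 N, 2 O.
Implicit hydrogens by atom environment:
  3 × C: 3 H each → 9
  3 × C: 2 H each → 6
  2 × C: 1 H each → 2
  2 × O: no H
  1 × N: 2 H
  Total hydrogens = 19.
Molecular formula: C8H19NO2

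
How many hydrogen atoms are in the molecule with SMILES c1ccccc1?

6

Hydrogens are implicit in SMILES; fill each atom to its normal valence:
  6 × C (aromatic): 1 H each → 6
  Total hydrogens = 6.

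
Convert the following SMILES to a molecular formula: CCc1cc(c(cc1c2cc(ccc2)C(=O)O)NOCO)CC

C18H21NO4

Heavy atoms from the SMILES: 18 C, 1 N, 4 O.
Implicit hydrogens by atom environment:
  6 × C (aromatic): 1 H each → 6
  6 × C (aromatic): no H
  3 × C: 2 H each → 6
  2 × C: 3 H each → 6
  2 × O: 1 H each → 2
  2 × O: no H
  1 × C: no H
  1 × N: 1 H
  Total hydrogens = 21.
Molecular formula: C18H21NO4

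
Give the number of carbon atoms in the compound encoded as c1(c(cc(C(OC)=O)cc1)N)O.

8

The symbol for carbon appears 8 times in the SMILES. Lowercase c denotes aromatic carbon and counts toward C.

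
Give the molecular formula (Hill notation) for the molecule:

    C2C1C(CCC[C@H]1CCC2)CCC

Heavy atoms from the SMILES: 13 C.
Implicit hydrogens by atom environment:
  9 × C: 2 H each → 18
  3 × C: 1 H each → 3
  1 × C: 3 H
  Total hydrogens = 24.
Molecular formula: C13H24

C13H24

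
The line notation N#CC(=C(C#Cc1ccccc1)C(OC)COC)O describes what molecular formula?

C15H15NO3

Heavy atoms from the SMILES: 15 C, 1 N, 3 O.
Implicit hydrogens by atom environment:
  5 × C (aromatic): 1 H each → 5
  5 × C: no H
  2 × C: 3 H each → 6
  2 × O: no H
  1 × C: 2 H
  1 × C: 1 H
  1 × C (aromatic): no H
  1 × N: no H
  1 × O: 1 H
  Total hydrogens = 15.
Molecular formula: C15H15NO3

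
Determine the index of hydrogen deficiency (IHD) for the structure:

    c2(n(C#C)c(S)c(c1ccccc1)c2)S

Molecular formula from the SMILES: C12H9NS2.
DoU = (2C + 2 + N − H − X)/2 = (2·12 + 2 + 1 − 9 − 0)/2 = 18/2 = 9.
(Structurally: 2 ring(s) + 7 π bond(s) = 9.)

9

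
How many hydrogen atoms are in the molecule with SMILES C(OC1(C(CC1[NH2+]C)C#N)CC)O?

Hydrogens are implicit in SMILES; fill each atom to its normal valence:
  3 × C: 2 H each → 6
  2 × C: 3 H each → 6
  2 × C: 1 H each → 2
  2 × C: no H
  1 × N (charge +1): 2 H
  1 × N: no H
  1 × O: 1 H
  1 × O: no H
  Total hydrogens = 17.

17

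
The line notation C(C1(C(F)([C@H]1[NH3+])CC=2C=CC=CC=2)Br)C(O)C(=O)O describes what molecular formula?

C13H16BrFNO3+

Heavy atoms from the SMILES: 1 Br, 13 C, 1 F, 1 N, 3 O.
Implicit hydrogens by atom environment:
  5 × C (aromatic): 1 H each → 5
  3 × C: no H
  2 × C: 2 H each → 4
  2 × C: 1 H each → 2
  2 × O: 1 H each → 2
  1 × Br: no H
  1 × C (aromatic): no H
  1 × F: no H
  1 × N (charge +1): 3 H
  1 × O: no H
  Total hydrogens = 16.
Net charge +1.
Molecular formula: C13H16BrFNO3+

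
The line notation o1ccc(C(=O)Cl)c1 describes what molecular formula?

Heavy atoms from the SMILES: 5 C, 1 Cl, 2 O.
Implicit hydrogens by atom environment:
  3 × C (aromatic): 1 H each → 3
  1 × C (aromatic): no H
  1 × C: no H
  1 × Cl: no H
  1 × O (aromatic): no H
  1 × O: no H
  Total hydrogens = 3.
Molecular formula: C5H3ClO2

C5H3ClO2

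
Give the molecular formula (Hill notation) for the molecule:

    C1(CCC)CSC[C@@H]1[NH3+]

Heavy atoms from the SMILES: 7 C, 1 N, 1 S.
Implicit hydrogens by atom environment:
  4 × C: 2 H each → 8
  2 × C: 1 H each → 2
  1 × C: 3 H
  1 × N (charge +1): 3 H
  1 × S: no H
  Total hydrogens = 16.
Net charge +1.
Molecular formula: C7H16NS+

C7H16NS+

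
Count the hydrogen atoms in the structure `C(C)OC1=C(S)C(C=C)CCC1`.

Hydrogens are implicit in SMILES; fill each atom to its normal valence:
  5 × C: 2 H each → 10
  2 × C: 1 H each → 2
  2 × C: no H
  1 × C: 3 H
  1 × O: no H
  1 × S: 1 H
  Total hydrogens = 16.

16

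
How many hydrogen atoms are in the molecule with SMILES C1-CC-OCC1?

10

Hydrogens are implicit in SMILES; fill each atom to its normal valence:
  5 × C: 2 H each → 10
  1 × O: no H
  Total hydrogens = 10.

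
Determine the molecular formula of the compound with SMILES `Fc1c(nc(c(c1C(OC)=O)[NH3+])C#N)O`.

C8H7FN3O3+

Heavy atoms from the SMILES: 8 C, 1 F, 3 N, 3 O.
Implicit hydrogens by atom environment:
  5 × C (aromatic): no H
  2 × C: no H
  2 × O: no H
  1 × C: 3 H
  1 × F: no H
  1 × N (charge +1): 3 H
  1 × N (aromatic): no H
  1 × N: no H
  1 × O: 1 H
  Total hydrogens = 7.
Net charge +1.
Molecular formula: C8H7FN3O3+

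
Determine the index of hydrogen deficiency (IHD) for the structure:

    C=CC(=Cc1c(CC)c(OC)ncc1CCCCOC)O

6

Molecular formula from the SMILES: C17H25NO3.
DoU = (2C + 2 + N − H − X)/2 = (2·17 + 2 + 1 − 25 − 0)/2 = 12/2 = 6.
(Structurally: 1 ring(s) + 5 π bond(s) = 6.)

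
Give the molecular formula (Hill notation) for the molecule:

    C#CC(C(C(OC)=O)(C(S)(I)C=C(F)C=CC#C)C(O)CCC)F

C17H19F2IO3S

Heavy atoms from the SMILES: 17 C, 2 F, 1 I, 3 O, 1 S.
Implicit hydrogens by atom environment:
  7 × C: 1 H each → 7
  6 × C: no H
  2 × C: 3 H each → 6
  2 × C: 2 H each → 4
  2 × F: no H
  2 × O: no H
  1 × I: no H
  1 × O: 1 H
  1 × S: 1 H
  Total hydrogens = 19.
Molecular formula: C17H19F2IO3S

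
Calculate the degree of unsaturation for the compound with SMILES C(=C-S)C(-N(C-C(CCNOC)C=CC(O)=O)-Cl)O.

3

Molecular formula from the SMILES: C11H19ClN2O4S.
DoU = (2C + 2 + N − H − X)/2 = (2·11 + 2 + 2 − 19 − 1)/2 = 6/2 = 3.
(Structurally: 0 ring(s) + 3 π bond(s) = 3.)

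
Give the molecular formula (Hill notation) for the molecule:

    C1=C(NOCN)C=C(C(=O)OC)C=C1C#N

C10H11N3O3

Heavy atoms from the SMILES: 10 C, 3 N, 3 O.
Implicit hydrogens by atom environment:
  3 × C (aromatic): 1 H each → 3
  3 × C (aromatic): no H
  3 × O: no H
  2 × C: no H
  1 × C: 3 H
  1 × C: 2 H
  1 × N: 2 H
  1 × N: 1 H
  1 × N: no H
  Total hydrogens = 11.
Molecular formula: C10H11N3O3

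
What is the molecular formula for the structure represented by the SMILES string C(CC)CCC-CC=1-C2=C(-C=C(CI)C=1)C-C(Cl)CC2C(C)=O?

C20H28ClIO

Heavy atoms from the SMILES: 20 C, 1 Cl, 1 I, 1 O.
Implicit hydrogens by atom environment:
  9 × C: 2 H each → 18
  4 × C (aromatic): no H
  2 × C: 3 H each → 6
  2 × C (aromatic): 1 H each → 2
  2 × C: 1 H each → 2
  1 × C: no H
  1 × Cl: no H
  1 × I: no H
  1 × O: no H
  Total hydrogens = 28.
Molecular formula: C20H28ClIO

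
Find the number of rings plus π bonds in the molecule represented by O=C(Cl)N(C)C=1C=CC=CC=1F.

5

Molecular formula from the SMILES: C8H7ClFNO.
DoU = (2C + 2 + N − H − X)/2 = (2·8 + 2 + 1 − 7 − 2)/2 = 10/2 = 5.
(Structurally: 1 ring(s) + 4 π bond(s) = 5.)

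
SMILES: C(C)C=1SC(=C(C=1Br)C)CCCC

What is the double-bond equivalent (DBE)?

3

Molecular formula from the SMILES: C11H17BrS.
DoU = (2C + 2 + N − H − X)/2 = (2·11 + 2 + 0 − 17 − 1)/2 = 6/2 = 3.
(Structurally: 1 ring(s) + 2 π bond(s) = 3.)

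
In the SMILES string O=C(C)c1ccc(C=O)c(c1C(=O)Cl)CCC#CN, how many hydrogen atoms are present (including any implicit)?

Hydrogens are implicit in SMILES; fill each atom to its normal valence:
  4 × C (aromatic): no H
  4 × C: no H
  3 × O: no H
  2 × C: 2 H each → 4
  2 × C (aromatic): 1 H each → 2
  1 × C: 3 H
  1 × C: 1 H
  1 × Cl: no H
  1 × N: 2 H
  Total hydrogens = 12.

12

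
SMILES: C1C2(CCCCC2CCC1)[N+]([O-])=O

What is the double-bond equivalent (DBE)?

Molecular formula from the SMILES: C10H17NO2.
DoU = (2C + 2 + N − H − X)/2 = (2·10 + 2 + 1 − 17 − 0)/2 = 6/2 = 3.
(Structurally: 2 ring(s) + 1 π bond(s) = 3.)

3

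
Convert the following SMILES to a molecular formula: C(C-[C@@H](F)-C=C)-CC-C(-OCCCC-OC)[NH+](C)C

Heavy atoms from the SMILES: 15 C, 1 F, 1 N, 2 O.
Implicit hydrogens by atom environment:
  9 × C: 2 H each → 18
  3 × C: 3 H each → 9
  3 × C: 1 H each → 3
  2 × O: no H
  1 × F: no H
  1 × N (charge +1): 1 H
  Total hydrogens = 31.
Net charge +1.
Molecular formula: C15H31FNO2+

C15H31FNO2+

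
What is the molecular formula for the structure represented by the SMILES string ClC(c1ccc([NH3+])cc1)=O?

C7H7ClNO+

Heavy atoms from the SMILES: 7 C, 1 Cl, 1 N, 1 O.
Implicit hydrogens by atom environment:
  4 × C (aromatic): 1 H each → 4
  2 × C (aromatic): no H
  1 × C: no H
  1 × Cl: no H
  1 × N (charge +1): 3 H
  1 × O: no H
  Total hydrogens = 7.
Net charge +1.
Molecular formula: C7H7ClNO+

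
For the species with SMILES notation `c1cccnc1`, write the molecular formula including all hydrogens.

C5H5N

Heavy atoms from the SMILES: 5 C, 1 N.
Implicit hydrogens by atom environment:
  5 × C (aromatic): 1 H each → 5
  1 × N (aromatic): no H
  Total hydrogens = 5.
Molecular formula: C5H5N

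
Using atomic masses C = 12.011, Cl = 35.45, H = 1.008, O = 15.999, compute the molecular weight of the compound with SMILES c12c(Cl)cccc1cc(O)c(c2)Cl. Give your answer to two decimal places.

Molecular formula: C10H6Cl2O.
M = 10×12.011 + 2×35.45 + 6×1.008 + 1×15.999 = 213.06 g/mol.

213.06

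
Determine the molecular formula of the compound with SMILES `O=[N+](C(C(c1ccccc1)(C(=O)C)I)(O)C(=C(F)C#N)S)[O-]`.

Heavy atoms from the SMILES: 13 C, 1 F, 1 I, 2 N, 4 O, 1 S.
Implicit hydrogens by atom environment:
  6 × C: no H
  5 × C (aromatic): 1 H each → 5
  2 × O: no H
  1 × C: 3 H
  1 × C (aromatic): no H
  1 × F: no H
  1 × I: no H
  1 × N (charge +1): no H
  1 × N: no H
  1 × O: 1 H
  1 × O (charge -1): no H
  1 × S: 1 H
  Total hydrogens = 10.
Molecular formula: C13H10FIN2O4S

C13H10FIN2O4S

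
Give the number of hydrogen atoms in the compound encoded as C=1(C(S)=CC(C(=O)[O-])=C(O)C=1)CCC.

11

Hydrogens are implicit in SMILES; fill each atom to its normal valence:
  4 × C (aromatic): no H
  2 × C: 2 H each → 4
  2 × C (aromatic): 1 H each → 2
  1 × C: 3 H
  1 × C: no H
  1 × O: 1 H
  1 × O: no H
  1 × O (charge -1): no H
  1 × S: 1 H
  Total hydrogens = 11.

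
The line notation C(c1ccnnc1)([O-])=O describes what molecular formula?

C5H3N2O2-

Heavy atoms from the SMILES: 5 C, 2 N, 2 O.
Implicit hydrogens by atom environment:
  3 × C (aromatic): 1 H each → 3
  2 × N (aromatic): no H
  1 × C (aromatic): no H
  1 × C: no H
  1 × O: no H
  1 × O (charge -1): no H
  Total hydrogens = 3.
Net charge -1.
Molecular formula: C5H3N2O2-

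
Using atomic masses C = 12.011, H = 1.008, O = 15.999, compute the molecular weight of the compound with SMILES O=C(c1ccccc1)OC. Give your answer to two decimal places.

136.15

Molecular formula: C8H8O2.
M = 8×12.011 + 8×1.008 + 2×15.999 = 136.15 g/mol.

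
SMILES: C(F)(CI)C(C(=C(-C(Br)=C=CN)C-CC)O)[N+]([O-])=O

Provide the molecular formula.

C11H15BrFIN2O3

Heavy atoms from the SMILES: 1 Br, 11 C, 1 F, 1 I, 2 N, 3 O.
Implicit hydrogens by atom environment:
  4 × C: no H
  3 × C: 2 H each → 6
  3 × C: 1 H each → 3
  1 × Br: no H
  1 × C: 3 H
  1 × F: no H
  1 × I: no H
  1 × N: 2 H
  1 × N (charge +1): no H
  1 × O: 1 H
  1 × O: no H
  1 × O (charge -1): no H
  Total hydrogens = 15.
Molecular formula: C11H15BrFIN2O3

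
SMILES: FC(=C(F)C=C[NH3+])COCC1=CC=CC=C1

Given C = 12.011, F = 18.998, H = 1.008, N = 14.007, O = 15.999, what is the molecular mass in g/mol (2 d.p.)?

226.25

Molecular formula: C12H14F2NO+.
M = 12×12.011 + 2×18.998 + 14×1.008 + 1×14.007 + 1×15.999 = 226.25 g/mol.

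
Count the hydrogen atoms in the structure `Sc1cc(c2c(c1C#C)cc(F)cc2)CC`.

11

Hydrogens are implicit in SMILES; fill each atom to its normal valence:
  6 × C (aromatic): no H
  4 × C (aromatic): 1 H each → 4
  1 × C: 3 H
  1 × C: 2 H
  1 × C: 1 H
  1 × C: no H
  1 × F: no H
  1 × S: 1 H
  Total hydrogens = 11.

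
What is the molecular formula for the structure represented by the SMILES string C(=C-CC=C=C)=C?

C7H8

Heavy atoms from the SMILES: 7 C.
Implicit hydrogens by atom environment:
  3 × C: 2 H each → 6
  2 × C: 1 H each → 2
  2 × C: no H
  Total hydrogens = 8.
Molecular formula: C7H8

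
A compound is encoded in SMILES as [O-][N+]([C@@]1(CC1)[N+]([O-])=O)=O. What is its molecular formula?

Heavy atoms from the SMILES: 3 C, 2 N, 4 O.
Implicit hydrogens by atom environment:
  2 × C: 2 H each → 4
  2 × N (charge +1): no H
  2 × O: no H
  2 × O (charge -1): no H
  1 × C: no H
  Total hydrogens = 4.
Molecular formula: C3H4N2O4

C3H4N2O4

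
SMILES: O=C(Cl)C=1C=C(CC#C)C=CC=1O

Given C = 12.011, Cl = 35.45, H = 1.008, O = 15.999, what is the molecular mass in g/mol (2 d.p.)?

Molecular formula: C10H7ClO2.
M = 10×12.011 + 1×35.45 + 7×1.008 + 2×15.999 = 194.61 g/mol.

194.61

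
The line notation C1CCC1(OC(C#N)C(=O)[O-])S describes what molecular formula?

Heavy atoms from the SMILES: 7 C, 1 N, 3 O, 1 S.
Implicit hydrogens by atom environment:
  3 × C: 2 H each → 6
  3 × C: no H
  2 × O: no H
  1 × C: 1 H
  1 × N: no H
  1 × O (charge -1): no H
  1 × S: 1 H
  Total hydrogens = 8.
Net charge -1.
Molecular formula: C7H8NO3S-

C7H8NO3S-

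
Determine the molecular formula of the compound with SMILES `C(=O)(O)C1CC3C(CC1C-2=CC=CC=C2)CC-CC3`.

Heavy atoms from the SMILES: 17 C, 2 O.
Implicit hydrogens by atom environment:
  6 × C: 2 H each → 12
  5 × C (aromatic): 1 H each → 5
  4 × C: 1 H each → 4
  1 × C (aromatic): no H
  1 × C: no H
  1 × O: 1 H
  1 × O: no H
  Total hydrogens = 22.
Molecular formula: C17H22O2

C17H22O2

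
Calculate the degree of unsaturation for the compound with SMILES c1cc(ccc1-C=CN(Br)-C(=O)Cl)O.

Molecular formula from the SMILES: C9H7BrClNO2.
DoU = (2C + 2 + N − H − X)/2 = (2·9 + 2 + 1 − 7 − 2)/2 = 12/2 = 6.
(Structurally: 1 ring(s) + 5 π bond(s) = 6.)

6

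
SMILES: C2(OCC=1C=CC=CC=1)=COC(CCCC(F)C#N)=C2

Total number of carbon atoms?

16

The symbol for carbon appears 16 times in the SMILES.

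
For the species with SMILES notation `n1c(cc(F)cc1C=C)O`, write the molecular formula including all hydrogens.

C7H6FNO

Heavy atoms from the SMILES: 7 C, 1 F, 1 N, 1 O.
Implicit hydrogens by atom environment:
  3 × C (aromatic): no H
  2 × C (aromatic): 1 H each → 2
  1 × C: 2 H
  1 × C: 1 H
  1 × F: no H
  1 × N (aromatic): no H
  1 × O: 1 H
  Total hydrogens = 6.
Molecular formula: C7H6FNO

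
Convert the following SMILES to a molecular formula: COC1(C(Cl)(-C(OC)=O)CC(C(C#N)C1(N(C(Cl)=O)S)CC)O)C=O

C14H18Cl2N2O6S

Heavy atoms from the SMILES: 14 C, 2 Cl, 2 N, 6 O, 1 S.
Implicit hydrogens by atom environment:
  6 × C: no H
  5 × O: no H
  3 × C: 3 H each → 9
  3 × C: 1 H each → 3
  2 × C: 2 H each → 4
  2 × Cl: no H
  2 × N: no H
  1 × O: 1 H
  1 × S: 1 H
  Total hydrogens = 18.
Molecular formula: C14H18Cl2N2O6S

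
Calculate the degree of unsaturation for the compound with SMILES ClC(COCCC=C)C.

1

Molecular formula from the SMILES: C7H13ClO.
DoU = (2C + 2 + N − H − X)/2 = (2·7 + 2 + 0 − 13 − 1)/2 = 2/2 = 1.
(Structurally: 0 ring(s) + 1 π bond(s) = 1.)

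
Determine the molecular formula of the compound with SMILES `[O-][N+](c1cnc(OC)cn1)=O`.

Heavy atoms from the SMILES: 5 C, 3 N, 3 O.
Implicit hydrogens by atom environment:
  2 × C (aromatic): 1 H each → 2
  2 × C (aromatic): no H
  2 × N (aromatic): no H
  2 × O: no H
  1 × C: 3 H
  1 × N (charge +1): no H
  1 × O (charge -1): no H
  Total hydrogens = 5.
Molecular formula: C5H5N3O3

C5H5N3O3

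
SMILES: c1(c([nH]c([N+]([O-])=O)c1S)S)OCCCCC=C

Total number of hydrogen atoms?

14

Hydrogens are implicit in SMILES; fill each atom to its normal valence:
  5 × C: 2 H each → 10
  4 × C (aromatic): no H
  2 × O: no H
  2 × S: 1 H each → 2
  1 × C: 1 H
  1 × N (aromatic): 1 H
  1 × N (charge +1): no H
  1 × O (charge -1): no H
  Total hydrogens = 14.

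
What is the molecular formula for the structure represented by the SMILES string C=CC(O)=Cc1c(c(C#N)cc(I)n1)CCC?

Heavy atoms from the SMILES: 13 C, 1 I, 2 N, 1 O.
Implicit hydrogens by atom environment:
  4 × C (aromatic): no H
  3 × C: 2 H each → 6
  2 × C: 1 H each → 2
  2 × C: no H
  1 × C: 3 H
  1 × C (aromatic): 1 H
  1 × I: no H
  1 × N (aromatic): no H
  1 × N: no H
  1 × O: 1 H
  Total hydrogens = 13.
Molecular formula: C13H13IN2O

C13H13IN2O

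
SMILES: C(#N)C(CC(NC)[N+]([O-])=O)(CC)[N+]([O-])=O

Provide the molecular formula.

C7H12N4O4

Heavy atoms from the SMILES: 7 C, 4 N, 4 O.
Implicit hydrogens by atom environment:
  2 × C: 3 H each → 6
  2 × C: 2 H each → 4
  2 × C: no H
  2 × N (charge +1): no H
  2 × O: no H
  2 × O (charge -1): no H
  1 × C: 1 H
  1 × N: 1 H
  1 × N: no H
  Total hydrogens = 12.
Molecular formula: C7H12N4O4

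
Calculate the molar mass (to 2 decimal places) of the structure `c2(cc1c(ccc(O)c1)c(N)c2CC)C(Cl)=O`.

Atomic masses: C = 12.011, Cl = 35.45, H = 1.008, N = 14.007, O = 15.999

249.69

Molecular formula: C13H12ClNO2.
M = 13×12.011 + 1×35.45 + 12×1.008 + 1×14.007 + 2×15.999 = 249.69 g/mol.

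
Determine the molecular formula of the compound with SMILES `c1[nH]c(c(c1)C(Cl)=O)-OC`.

Heavy atoms from the SMILES: 6 C, 1 Cl, 1 N, 2 O.
Implicit hydrogens by atom environment:
  2 × C (aromatic): 1 H each → 2
  2 × C (aromatic): no H
  2 × O: no H
  1 × C: 3 H
  1 × C: no H
  1 × Cl: no H
  1 × N (aromatic): 1 H
  Total hydrogens = 6.
Molecular formula: C6H6ClNO2

C6H6ClNO2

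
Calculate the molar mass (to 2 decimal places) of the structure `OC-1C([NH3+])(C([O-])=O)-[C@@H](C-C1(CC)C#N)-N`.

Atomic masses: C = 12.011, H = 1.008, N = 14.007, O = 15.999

Molecular formula: C9H15N3O3.
M = 9×12.011 + 15×1.008 + 3×14.007 + 3×15.999 = 213.24 g/mol.

213.24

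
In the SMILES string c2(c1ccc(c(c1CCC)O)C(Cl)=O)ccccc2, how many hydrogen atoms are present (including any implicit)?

15

Hydrogens are implicit in SMILES; fill each atom to its normal valence:
  7 × C (aromatic): 1 H each → 7
  5 × C (aromatic): no H
  2 × C: 2 H each → 4
  1 × C: 3 H
  1 × C: no H
  1 × Cl: no H
  1 × O: 1 H
  1 × O: no H
  Total hydrogens = 15.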